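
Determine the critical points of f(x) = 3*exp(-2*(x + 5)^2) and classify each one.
f'(x) = 12*(-x - 5)*exp(-2*(x + 5)^2)

Solve f'(x) = 0:
  f'(x) = (-12*x - 60)·exp(-2*(x + 5)^2) and exp(-2*(x + 5)^2) > 0 for every x, so f'(x) = 0 ⇔ -12*x - 60 = 0.
  Factor: -12*x - 60 = -12*(x + 5) = 0.
  ⇒ x = -5

f''(x) = 12*(4*(x + 5)^2 - 1)*exp(-2*(x + 5)^2)
Second-derivative test at each critical point:
  f''(-5) = -12 < 0 → local maximum

Critical points: x = -5 (local maximum)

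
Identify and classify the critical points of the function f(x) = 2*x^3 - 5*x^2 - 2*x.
f'(x) = 6*x^2 - 10*x - 2

Solve f'(x) = 0:
  Factor: 6*x^2 - 10*x - 2 = 2*(3*x^2 - 5*x - 1); 3*x^2 - 5*x - 1 = 0 has no rational roots; quadratic formula: x = (5 ± √37)/6.
  ⇒ x = 5/6 - sqrt(37)/6 ≈ -0.1805, 5/6 + sqrt(37)/6 ≈ 1.8471

f''(x) = 12*x - 10
Second-derivative test at each critical point:
  f''(-0.1805) = -12.1655 < 0 → local maximum
  f''(1.8471) = 12.1655 > 0 → local minimum

Critical points: x = 5/6 - sqrt(37)/6 ≈ -0.1805 (local maximum); x = 5/6 + sqrt(37)/6 ≈ 1.8471 (local minimum)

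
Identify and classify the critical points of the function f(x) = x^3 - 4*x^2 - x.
f'(x) = 3*x^2 - 8*x - 1

Solve f'(x) = 0:
  3*x^2 - 8*x - 1 = 0 has no rational roots; quadratic formula: x = (8 ± √76)/6.
  ⇒ x = 4/3 - sqrt(19)/3 ≈ -0.1196, 4/3 + sqrt(19)/3 ≈ 2.7863

f''(x) = 6*x - 8
Second-derivative test at each critical point:
  f''(-0.1196) = -8.7178 < 0 → local maximum
  f''(2.7863) = 8.7178 > 0 → local minimum

Critical points: x = 4/3 - sqrt(19)/3 ≈ -0.1196 (local maximum); x = 4/3 + sqrt(19)/3 ≈ 2.7863 (local minimum)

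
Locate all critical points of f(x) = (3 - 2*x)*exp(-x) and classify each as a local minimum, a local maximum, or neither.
f'(x) = (2*x - 5)*exp(-x)

Solve f'(x) = 0:
  f'(x) = (2*x - 5)·exp(-x) and exp(-x) > 0 for every x, so f'(x) = 0 ⇔ 2*x - 5 = 0.
  2*x - 5 = 0.
  ⇒ x = 5/2

f''(x) = (7 - 2*x)*exp(-x)
Second-derivative test at each critical point:
  f''(5/2) = 0.1642 > 0 → local minimum

Critical points: x = 5/2 (local minimum)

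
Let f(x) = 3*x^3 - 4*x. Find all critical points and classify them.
f'(x) = 9*x^2 - 4

Solve f'(x) = 0:
  Factor: 9*x^2 - 4 = (3*x - 2)*(3*x + 2) = 0.
  ⇒ x = -2/3, 2/3

f''(x) = 18*x
Second-derivative test at each critical point:
  f''(-2/3) = -12 < 0 → local maximum
  f''(2/3) = 12 > 0 → local minimum

Critical points: x = -2/3 (local maximum); x = 2/3 (local minimum)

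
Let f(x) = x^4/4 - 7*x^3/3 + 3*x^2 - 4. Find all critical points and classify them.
f'(x) = x*(x^2 - 7*x + 6)

Solve f'(x) = 0:
  Factor: x^3 - 7*x^2 + 6*x = x*(x - 6)*(x - 1) = 0.
  ⇒ x = 0, 1, 6

f''(x) = 3*x^2 - 14*x + 6
Second-derivative test at each critical point:
  f''(0) = 6 > 0 → local minimum
  f''(1) = -5 < 0 → local maximum
  f''(6) = 30 > 0 → local minimum

Critical points: x = 0 (local minimum); x = 1 (local maximum); x = 6 (local minimum)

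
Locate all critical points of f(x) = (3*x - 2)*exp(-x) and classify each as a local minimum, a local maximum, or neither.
f'(x) = (5 - 3*x)*exp(-x)

Solve f'(x) = 0:
  f'(x) = (5 - 3*x)·exp(-x) and exp(-x) > 0 for every x, so f'(x) = 0 ⇔ 5 - 3*x = 0.
  5 - 3*x = 0.
  ⇒ x = 5/3

f''(x) = (3*x - 8)*exp(-x)
Second-derivative test at each critical point:
  f''(5/3) = -0.5666 < 0 → local maximum

Critical points: x = 5/3 (local maximum)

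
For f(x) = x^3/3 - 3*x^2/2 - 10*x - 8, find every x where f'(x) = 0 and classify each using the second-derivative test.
f'(x) = x^2 - 3*x - 10

Solve f'(x) = 0:
  Factor: x^2 - 3*x - 10 = (x - 5)*(x + 2) = 0.
  ⇒ x = -2, 5

f''(x) = 2*x - 3
Second-derivative test at each critical point:
  f''(-2) = -7 < 0 → local maximum
  f''(5) = 7 > 0 → local minimum

Critical points: x = -2 (local maximum); x = 5 (local minimum)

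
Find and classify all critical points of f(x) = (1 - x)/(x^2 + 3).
f'(x) = (-x^2 + 2*x*(x - 1) - 3)/(x^2 + 3)^2

Solve f'(x) = 0:
  f'(x) = (x - 3)*(x + 1)/(x^2 + 3)^2; the denominator is positive wherever f is defined, so f'(x) = 0 ⇔ x^2 - 2*x - 3 = 0.
  Factor: x^2 - 2*x - 3 = (x - 3)*(x + 1) = 0.
  ⇒ x = -1, 3

f''(x) = 2*(4*x^2*(1 - x) + (3*x - 1)*(x^2 + 3))/(x^2 + 3)^3
Second-derivative test at each critical point:
  f''(-1) = -1/4 < 0 → local maximum
  f''(3) = 1/36 > 0 → local minimum

Critical points: x = -1 (local maximum); x = 3 (local minimum)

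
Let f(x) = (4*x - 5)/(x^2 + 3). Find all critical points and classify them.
f'(x) = 2*(-2*x^2 + 5*x + 6)/(x^4 + 6*x^2 + 9)

Solve f'(x) = 0:
  f'(x) = -2*(2*x^2 - 5*x - 6)/(x^2 + 3)^2; the denominator is positive wherever f is defined, so f'(x) = 0 ⇔ -4*x^2 + 10*x + 12 = 0.
  Factor: -4*x^2 + 10*x + 12 = -2*(2*x^2 - 5*x - 6); 2*x^2 - 5*x - 6 = 0 has no rational roots; quadratic formula: x = (5 ± √73)/4.
  ⇒ x = 5/4 - sqrt(73)/4 ≈ -0.8860, 5/4 + sqrt(73)/4 ≈ 3.3860

f''(x) = 2*(4*x^2*(4*x - 5) + (5 - 12*x)*(x^2 + 3))/(x^2 + 3)^3
Second-derivative test at each critical point:
  f''(-0.8860) = 1.1928 > 0 → local minimum
  f''(3.3860) = -0.0817 < 0 → local maximum

Critical points: x = 5/4 - sqrt(73)/4 ≈ -0.8860 (local minimum); x = 5/4 + sqrt(73)/4 ≈ 3.3860 (local maximum)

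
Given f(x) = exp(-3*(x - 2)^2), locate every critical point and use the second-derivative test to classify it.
f'(x) = 6*(2 - x)*exp(-3*(x - 2)^2)

Solve f'(x) = 0:
  f'(x) = (12 - 6*x)·exp(-3*(x - 2)^2) and exp(-3*(x - 2)^2) > 0 for every x, so f'(x) = 0 ⇔ 12 - 6*x = 0.
  Factor: 12 - 6*x = -6*(x - 2) = 0.
  ⇒ x = 2

f''(x) = 6*(6*(x - 2)^2 - 1)*exp(-3*(x - 2)^2)
Second-derivative test at each critical point:
  f''(2) = -6 < 0 → local maximum

Critical points: x = 2 (local maximum)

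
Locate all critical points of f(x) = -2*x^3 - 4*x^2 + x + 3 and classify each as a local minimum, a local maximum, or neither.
f'(x) = -6*x^2 - 8*x + 1

Solve f'(x) = 0:
  6*x^2 + 8*x - 1 = 0 has no rational roots; quadratic formula: x = (-8 ± √88)/12.
  ⇒ x = -sqrt(22)/6 - 2/3 ≈ -1.4484, -2/3 + sqrt(22)/6 ≈ 0.1151

f''(x) = -12*x - 8
Second-derivative test at each critical point:
  f''(-1.4484) = 9.3808 > 0 → local minimum
  f''(0.1151) = -9.3808 < 0 → local maximum

Critical points: x = -sqrt(22)/6 - 2/3 ≈ -1.4484 (local minimum); x = -2/3 + sqrt(22)/6 ≈ 0.1151 (local maximum)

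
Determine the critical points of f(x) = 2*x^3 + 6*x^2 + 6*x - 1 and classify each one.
f'(x) = 6*x^2 + 12*x + 6

Solve f'(x) = 0:
  Factor: 6*x^2 + 12*x + 6 = 6*(x + 1)^2 = 0.
  ⇒ x = -1

f''(x) = 12*x + 12
Second-derivative test at each critical point:
  f''(-1) = 0, so the second-derivative test is inconclusive; use the first-derivative test: f'(-5/4) = 0.3750, f'(-3/4) = 0.3750 — f' is positive on both sides (no sign change) → neither a local maximum nor a local minimum

Critical points: x = -1 (neither)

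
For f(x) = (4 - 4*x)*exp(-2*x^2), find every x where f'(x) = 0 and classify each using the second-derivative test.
f'(x) = 4*(4*x*(x - 1) - 1)*exp(-2*x^2)

Solve f'(x) = 0:
  f'(x) = (16*x^2 - 16*x - 4)·exp(-2*x^2) and exp(-2*x^2) > 0 for every x, so f'(x) = 0 ⇔ 16*x^2 - 16*x - 4 = 0.
  Factor: 16*x^2 - 16*x - 4 = 4*(4*x^2 - 4*x - 1); 4*x^2 - 4*x - 1 = 0 has no rational roots; quadratic formula: x = (4 ± √32)/8.
  ⇒ x = 1/2 - sqrt(2)/2 ≈ -0.2071, 1/2 + sqrt(2)/2 ≈ 1.2071

f''(x) = 16*(4*x^2*(1 - x) + 3*x - 1)*exp(-2*x^2)
Second-derivative test at each critical point:
  f''(-0.2071) = -20.7672 < 0 → local maximum
  f''(1.2071) = 1.2275 > 0 → local minimum

Critical points: x = 1/2 - sqrt(2)/2 ≈ -0.2071 (local maximum); x = 1/2 + sqrt(2)/2 ≈ 1.2071 (local minimum)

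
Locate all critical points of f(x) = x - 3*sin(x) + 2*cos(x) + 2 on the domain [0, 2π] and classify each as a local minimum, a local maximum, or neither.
f'(x) = -2*sin(x) - 3*cos(x) + 1

Solve f'(x) = 0 on [0, 2π]:
  f'(x) = 0 ⇔ -2*sin(x) - 3*cos(x) = -1. Write the left side as R·cos(x + φ) with R = √((-3)² + 2²) = sqrt(13), cos φ = -3*sqrt(13)/13, sin φ = 2*sqrt(13)/13; then cos(x + φ) = -sqrt(13)/13. Solve for x and keep the solutions lying in [0, 2π].
  ⇒ x = atan((2 + 6*sqrt(3))/(3 - 4*sqrt(3))) + pi ≈ 1.8778, atan((2 - 6*sqrt(3))/(3 + 4*sqrt(3))) + 2*pi ≈ 5.5814

f''(x) = 3*sin(x) - 2*cos(x)
Second-derivative test at each critical point:
  f''(1.8778) = 3.4641 > 0 → local minimum
  f''(5.5814) = -3.4641 < 0 → local maximum

Critical points: x = atan((2 + 6*sqrt(3))/(3 - 4*sqrt(3))) + pi ≈ 1.8778 (local minimum); x = atan((2 - 6*sqrt(3))/(3 + 4*sqrt(3))) + 2*pi ≈ 5.5814 (local maximum)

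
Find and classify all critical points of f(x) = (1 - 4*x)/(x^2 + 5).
f'(x) = 2*(2*x^2 - x - 10)/(x^4 + 10*x^2 + 25)

Solve f'(x) = 0:
  f'(x) = 2*(x + 2)*(2*x - 5)/(x^2 + 5)^2; the denominator is positive wherever f is defined, so f'(x) = 0 ⇔ 4*x^2 - 2*x - 20 = 0.
  Factor: 4*x^2 - 2*x - 20 = 2*(x + 2)*(2*x - 5) = 0.
  ⇒ x = -2, 5/2

f''(x) = 2*(4*x^2*(1 - 4*x) + (12*x - 1)*(x^2 + 5))/(x^2 + 5)^3
Second-derivative test at each critical point:
  f''(-2) = -2/9 < 0 → local maximum
  f''(5/2) = 32/225 > 0 → local minimum

Critical points: x = -2 (local maximum); x = 5/2 (local minimum)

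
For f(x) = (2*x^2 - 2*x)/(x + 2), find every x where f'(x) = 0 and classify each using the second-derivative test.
f'(x) = 2*(x^2 + 4*x - 2)/(x^2 + 4*x + 4)

Solve f'(x) = 0:
  f'(x) = 2*(x^2 + 4*x - 2)/(x + 2)^2; the denominator is positive wherever f is defined, so f'(x) = 0 ⇔ 2*x^2 + 8*x - 4 = 0.
  Factor: 2*x^2 + 8*x - 4 = 2*(x^2 + 4*x - 2); x^2 + 4*x - 2 = 0 has no rational roots; quadratic formula: x = (-4 ± √24)/2.
  ⇒ x = -sqrt(6) - 2 ≈ -4.4495, -2 + sqrt(6) ≈ 0.4495

f''(x) = 24/(x^3 + 6*x^2 + 12*x + 8)
Second-derivative test at each critical point:
  f''(-4.4495) = -1.6330 < 0 → local maximum
  f''(0.4495) = 1.6330 > 0 → local minimum

Critical points: x = -sqrt(6) - 2 ≈ -4.4495 (local maximum); x = -2 + sqrt(6) ≈ 0.4495 (local minimum)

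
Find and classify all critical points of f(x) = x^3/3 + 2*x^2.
f'(x) = x*(x + 4)

Solve f'(x) = 0:
  Factor: x^2 + 4*x = x*(x + 4) = 0.
  ⇒ x = -4, 0

f''(x) = 2*x + 4
Second-derivative test at each critical point:
  f''(-4) = -4 < 0 → local maximum
  f''(0) = 4 > 0 → local minimum

Critical points: x = -4 (local maximum); x = 0 (local minimum)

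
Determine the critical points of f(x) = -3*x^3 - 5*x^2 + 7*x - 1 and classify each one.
f'(x) = -9*x^2 - 10*x + 7

Solve f'(x) = 0:
  9*x^2 + 10*x - 7 = 0 has no rational roots; quadratic formula: x = (-10 ± √352)/18.
  ⇒ x = -2*sqrt(22)/9 - 5/9 ≈ -1.5979, -5/9 + 2*sqrt(22)/9 ≈ 0.4868

f''(x) = -18*x - 10
Second-derivative test at each critical point:
  f''(-1.5979) = 18.7617 > 0 → local minimum
  f''(0.4868) = -18.7617 < 0 → local maximum

Critical points: x = -2*sqrt(22)/9 - 5/9 ≈ -1.5979 (local minimum); x = -5/9 + 2*sqrt(22)/9 ≈ 0.4868 (local maximum)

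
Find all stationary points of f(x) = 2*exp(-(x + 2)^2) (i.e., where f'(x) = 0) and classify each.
f'(x) = 4*(-x - 2)*exp(-(x + 2)^2)

Solve f'(x) = 0:
  f'(x) = (-4*x - 8)·exp(-(x + 2)^2) and exp(-(x + 2)^2) > 0 for every x, so f'(x) = 0 ⇔ -4*x - 8 = 0.
  Factor: -4*x - 8 = -4*(x + 2) = 0.
  ⇒ x = -2

f''(x) = 4*(2*(x + 2)^2 - 1)*exp(-(x + 2)^2)
Second-derivative test at each critical point:
  f''(-2) = -4 < 0 → local maximum

Critical points: x = -2 (local maximum)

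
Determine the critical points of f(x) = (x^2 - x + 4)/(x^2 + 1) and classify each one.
f'(x) = (x^2 - 6*x - 1)/(x^4 + 2*x^2 + 1)

Solve f'(x) = 0:
  f'(x) = (x^2 - 6*x - 1)/(x^2 + 1)^2; the denominator is positive wherever f is defined, so f'(x) = 0 ⇔ x^2 - 6*x - 1 = 0.
  x^2 - 6*x - 1 = 0 has no rational roots; quadratic formula: x = (6 ± √40)/2.
  ⇒ x = 3 - sqrt(10) ≈ -0.1623, 3 + sqrt(10) ≈ 6.1623

f''(x) = 2*(-x^3 + 9*x^2 + 3*x - 3)/(x^6 + 3*x^4 + 3*x^2 + 1)
Second-derivative test at each critical point:
  f''(-0.1623) = -6.0042 < 0 → local maximum
  f''(6.1623) = 0.0042 > 0 → local minimum

Critical points: x = 3 - sqrt(10) ≈ -0.1623 (local maximum); x = 3 + sqrt(10) ≈ 6.1623 (local minimum)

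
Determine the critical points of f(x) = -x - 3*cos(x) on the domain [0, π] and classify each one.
f'(x) = 3*sin(x) - 1

Solve f'(x) = 0 on [0, π]:
  f'(x) = 0 ⇔ sin(x) = 1/3, i.e. x = arcsin(1/3) + 2nπ or x = π − arcsin(1/3) + 2nπ; keep the solutions lying in [0, π].
  ⇒ x = asin(1/3) ≈ 0.3398, pi - asin(1/3) ≈ 2.8018

f''(x) = 3*cos(x)
Second-derivative test at each critical point:
  f''(0.3398) = 2.8284 > 0 → local minimum
  f''(2.8018) = -2.8284 < 0 → local maximum

Critical points: x = asin(1/3) ≈ 0.3398 (local minimum); x = pi - asin(1/3) ≈ 2.8018 (local maximum)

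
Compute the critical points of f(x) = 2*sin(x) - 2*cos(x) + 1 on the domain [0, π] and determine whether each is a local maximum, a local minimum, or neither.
f'(x) = 2*sqrt(2)*sin(x + pi/4)

Solve f'(x) = 0 on [0, π]:
  f'(x) = 0 ⇔ 2*cos(x) = -2*sin(x) ⇔ tan(x) = -1, i.e. x = arctan(-1) + nπ; keep the solutions lying in [0, π].
  ⇒ x = 3*pi/4 ≈ 2.3562

f''(x) = 2*sqrt(2)*cos(x + pi/4)
Second-derivative test at each critical point:
  f''(2.3562) = -2.8284 < 0 → local maximum

Critical points: x = 3*pi/4 ≈ 2.3562 (local maximum)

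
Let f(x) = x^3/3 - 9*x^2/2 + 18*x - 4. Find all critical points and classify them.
f'(x) = x^2 - 9*x + 18

Solve f'(x) = 0:
  Factor: x^2 - 9*x + 18 = (x - 6)*(x - 3) = 0.
  ⇒ x = 3, 6

f''(x) = 2*x - 9
Second-derivative test at each critical point:
  f''(3) = -3 < 0 → local maximum
  f''(6) = 3 > 0 → local minimum

Critical points: x = 3 (local maximum); x = 6 (local minimum)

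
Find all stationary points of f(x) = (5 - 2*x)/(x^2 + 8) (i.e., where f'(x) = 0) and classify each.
f'(x) = 2*(x^2 - 5*x - 8)/(x^4 + 16*x^2 + 64)

Solve f'(x) = 0:
  f'(x) = 2*(x^2 - 5*x - 8)/(x^2 + 8)^2; the denominator is positive wherever f is defined, so f'(x) = 0 ⇔ 2*x^2 - 10*x - 16 = 0.
  Factor: 2*x^2 - 10*x - 16 = 2*(x^2 - 5*x - 8); x^2 - 5*x - 8 = 0 has no rational roots; quadratic formula: x = (5 ± √57)/2.
  ⇒ x = 5/2 - sqrt(57)/2 ≈ -1.2749, 5/2 + sqrt(57)/2 ≈ 6.2749

f''(x) = 2*(4*x^2*(5 - 2*x) + (6*x - 5)*(x^2 + 8))/(x^2 + 8)^3
Second-derivative test at each critical point:
  f''(-1.2749) = -0.1630 < 0 → local maximum
  f''(6.2749) = 0.0067 > 0 → local minimum

Critical points: x = 5/2 - sqrt(57)/2 ≈ -1.2749 (local maximum); x = 5/2 + sqrt(57)/2 ≈ 6.2749 (local minimum)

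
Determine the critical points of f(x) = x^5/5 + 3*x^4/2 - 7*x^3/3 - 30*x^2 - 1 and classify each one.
f'(x) = x*(x^3 + 6*x^2 - 7*x - 60)

Solve f'(x) = 0:
  Factor: x^4 + 6*x^3 - 7*x^2 - 60*x = x*(x - 3)*(x + 4)*(x + 5) = 0.
  ⇒ x = -5, -4, 0, 3

f''(x) = 4*x^3 + 18*x^2 - 14*x - 60
Second-derivative test at each critical point:
  f''(-5) = -40 < 0 → local maximum
  f''(-4) = 28 > 0 → local minimum
  f''(0) = -60 < 0 → local maximum
  f''(3) = 168 > 0 → local minimum

Critical points: x = -5 (local maximum); x = -4 (local minimum); x = 0 (local maximum); x = 3 (local minimum)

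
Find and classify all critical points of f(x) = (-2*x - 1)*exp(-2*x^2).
f'(x) = 2*(2*x*(2*x + 1) - 1)*exp(-2*x^2)

Solve f'(x) = 0:
  f'(x) = (8*x^2 + 4*x - 2)·exp(-2*x^2) and exp(-2*x^2) > 0 for every x, so f'(x) = 0 ⇔ 8*x^2 + 4*x - 2 = 0.
  Factor: 8*x^2 + 4*x - 2 = 2*(4*x^2 + 2*x - 1); 4*x^2 + 2*x - 1 = 0 has no rational roots; quadratic formula: x = (-2 ± √20)/8.
  ⇒ x = -sqrt(5)/4 - 1/4 ≈ -0.8090, -1/4 + sqrt(5)/4 ≈ 0.3090

f''(x) = 4*(-8*x^3 - 4*x^2 + 6*x + 1)*exp(-2*x^2)
Second-derivative test at each critical point:
  f''(-0.8090) = -2.4157 < 0 → local maximum
  f''(0.3090) = 7.3893 > 0 → local minimum

Critical points: x = -sqrt(5)/4 - 1/4 ≈ -0.8090 (local maximum); x = -1/4 + sqrt(5)/4 ≈ 0.3090 (local minimum)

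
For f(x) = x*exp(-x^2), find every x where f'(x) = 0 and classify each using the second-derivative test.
f'(x) = (1 - 2*x^2)*exp(-x^2)

Solve f'(x) = 0:
  f'(x) = (1 - 2*x^2)·exp(-x^2) and exp(-x^2) > 0 for every x, so f'(x) = 0 ⇔ 1 - 2*x^2 = 0.
  2*x^2 - 1 = 0 has no rational roots; quadratic formula: x = (0 ± √8)/4.
  ⇒ x = -sqrt(2)/2 ≈ -0.7071, sqrt(2)/2 ≈ 0.7071

f''(x) = (4*x^3 - 6*x)*exp(-x^2)
Second-derivative test at each critical point:
  f''(-0.7071) = 1.7155 > 0 → local minimum
  f''(0.7071) = -1.7155 < 0 → local maximum

Critical points: x = -sqrt(2)/2 ≈ -0.7071 (local minimum); x = sqrt(2)/2 ≈ 0.7071 (local maximum)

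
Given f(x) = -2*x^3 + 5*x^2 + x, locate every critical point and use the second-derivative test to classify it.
f'(x) = -6*x^2 + 10*x + 1

Solve f'(x) = 0:
  6*x^2 - 10*x - 1 = 0 has no rational roots; quadratic formula: x = (10 ± √124)/12.
  ⇒ x = 5/6 - sqrt(31)/6 ≈ -0.0946, 5/6 + sqrt(31)/6 ≈ 1.7613

f''(x) = 10 - 12*x
Second-derivative test at each critical point:
  f''(-0.0946) = 11.1355 > 0 → local minimum
  f''(1.7613) = -11.1355 < 0 → local maximum

Critical points: x = 5/6 - sqrt(31)/6 ≈ -0.0946 (local minimum); x = 5/6 + sqrt(31)/6 ≈ 1.7613 (local maximum)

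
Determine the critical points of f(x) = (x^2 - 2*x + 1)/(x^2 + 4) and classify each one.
f'(x) = 2*(x^2 + 3*x - 4)/(x^4 + 8*x^2 + 16)

Solve f'(x) = 0:
  f'(x) = 2*(x - 1)*(x + 4)/(x^2 + 4)^2; the denominator is positive wherever f is defined, so f'(x) = 0 ⇔ 2*x^2 + 6*x - 8 = 0.
  Factor: 2*x^2 + 6*x - 8 = 2*(x - 1)*(x + 4) = 0.
  ⇒ x = -4, 1

f''(x) = 2*(-2*x^3 - 9*x^2 + 24*x + 12)/(x^6 + 12*x^4 + 48*x^2 + 64)
Second-derivative test at each critical point:
  f''(-4) = -1/40 < 0 → local maximum
  f''(1) = 2/5 > 0 → local minimum

Critical points: x = -4 (local maximum); x = 1 (local minimum)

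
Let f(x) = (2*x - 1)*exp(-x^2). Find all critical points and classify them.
f'(x) = 2*(-x*(2*x - 1) + 1)*exp(-x^2)

Solve f'(x) = 0:
  f'(x) = (-4*x^2 + 2*x + 2)·exp(-x^2) and exp(-x^2) > 0 for every x, so f'(x) = 0 ⇔ -4*x^2 + 2*x + 2 = 0.
  Factor: -4*x^2 + 2*x + 2 = -2*(x - 1)*(2*x + 1) = 0.
  ⇒ x = -1/2, 1

f''(x) = 2*(2*x^2*(2*x - 1) - 6*x + 1)*exp(-x^2)
Second-derivative test at each critical point:
  f''(-1/2) = 4.6728 > 0 → local minimum
  f''(1) = -2.2073 < 0 → local maximum

Critical points: x = -1/2 (local minimum); x = 1 (local maximum)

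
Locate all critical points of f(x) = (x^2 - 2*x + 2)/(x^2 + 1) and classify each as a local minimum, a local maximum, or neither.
f'(x) = 2*(x^2 - x - 1)/(x^4 + 2*x^2 + 1)

Solve f'(x) = 0:
  f'(x) = 2*(x^2 - x - 1)/(x^2 + 1)^2; the denominator is positive wherever f is defined, so f'(x) = 0 ⇔ 2*x^2 - 2*x - 2 = 0.
  Factor: 2*x^2 - 2*x - 2 = 2*(x^2 - x - 1); x^2 - x - 1 = 0 has no rational roots; quadratic formula: x = (1 ± √5)/2.
  ⇒ x = 1/2 - sqrt(5)/2 ≈ -0.6180, 1/2 + sqrt(5)/2 ≈ 1.6180

f''(x) = 2*(-2*x^3 + 3*x^2 + 6*x - 1)/(x^6 + 3*x^4 + 3*x^2 + 1)
Second-derivative test at each critical point:
  f''(-0.6180) = -2.3416 < 0 → local maximum
  f''(1.6180) = 0.3416 > 0 → local minimum

Critical points: x = 1/2 - sqrt(5)/2 ≈ -0.6180 (local maximum); x = 1/2 + sqrt(5)/2 ≈ 1.6180 (local minimum)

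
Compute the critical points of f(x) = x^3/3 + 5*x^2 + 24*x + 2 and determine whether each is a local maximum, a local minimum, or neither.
f'(x) = x^2 + 10*x + 24

Solve f'(x) = 0:
  Factor: x^2 + 10*x + 24 = (x + 4)*(x + 6) = 0.
  ⇒ x = -6, -4

f''(x) = 2*x + 10
Second-derivative test at each critical point:
  f''(-6) = -2 < 0 → local maximum
  f''(-4) = 2 > 0 → local minimum

Critical points: x = -6 (local maximum); x = -4 (local minimum)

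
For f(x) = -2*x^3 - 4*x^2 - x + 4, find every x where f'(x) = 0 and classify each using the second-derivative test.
f'(x) = -6*x^2 - 8*x - 1

Solve f'(x) = 0:
  6*x^2 + 8*x + 1 = 0 has no rational roots; quadratic formula: x = (-8 ± √40)/12.
  ⇒ x = -2/3 - sqrt(10)/6 ≈ -1.1937, -2/3 + sqrt(10)/6 ≈ -0.1396

f''(x) = -12*x - 8
Second-derivative test at each critical point:
  f''(-1.1937) = 6.3246 > 0 → local minimum
  f''(-0.1396) = -6.3246 < 0 → local maximum

Critical points: x = -2/3 - sqrt(10)/6 ≈ -1.1937 (local minimum); x = -2/3 + sqrt(10)/6 ≈ -0.1396 (local maximum)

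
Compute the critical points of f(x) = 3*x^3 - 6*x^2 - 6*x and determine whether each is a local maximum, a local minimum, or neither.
f'(x) = 9*x^2 - 12*x - 6

Solve f'(x) = 0:
  Factor: 9*x^2 - 12*x - 6 = 3*(3*x^2 - 4*x - 2); 3*x^2 - 4*x - 2 = 0 has no rational roots; quadratic formula: x = (4 ± √40)/6.
  ⇒ x = 2/3 - sqrt(10)/3 ≈ -0.3874, 2/3 + sqrt(10)/3 ≈ 1.7208

f''(x) = 18*x - 12
Second-derivative test at each critical point:
  f''(-0.3874) = -18.9737 < 0 → local maximum
  f''(1.7208) = 18.9737 > 0 → local minimum

Critical points: x = 2/3 - sqrt(10)/3 ≈ -0.3874 (local maximum); x = 2/3 + sqrt(10)/3 ≈ 1.7208 (local minimum)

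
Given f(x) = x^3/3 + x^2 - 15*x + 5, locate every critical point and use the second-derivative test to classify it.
f'(x) = x^2 + 2*x - 15

Solve f'(x) = 0:
  Factor: x^2 + 2*x - 15 = (x - 3)*(x + 5) = 0.
  ⇒ x = -5, 3

f''(x) = 2*x + 2
Second-derivative test at each critical point:
  f''(-5) = -8 < 0 → local maximum
  f''(3) = 8 > 0 → local minimum

Critical points: x = -5 (local maximum); x = 3 (local minimum)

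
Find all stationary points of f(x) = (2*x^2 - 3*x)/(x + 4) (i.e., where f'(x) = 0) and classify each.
f'(x) = 2*(x^2 + 8*x - 6)/(x^2 + 8*x + 16)

Solve f'(x) = 0:
  f'(x) = 2*(x^2 + 8*x - 6)/(x + 4)^2; the denominator is positive wherever f is defined, so f'(x) = 0 ⇔ 2*x^2 + 16*x - 12 = 0.
  Factor: 2*x^2 + 16*x - 12 = 2*(x^2 + 8*x - 6); x^2 + 8*x - 6 = 0 has no rational roots; quadratic formula: x = (-8 ± √88)/2.
  ⇒ x = -sqrt(22) - 4 ≈ -8.6904, -4 + sqrt(22) ≈ 0.6904

f''(x) = 88/(x^3 + 12*x^2 + 48*x + 64)
Second-derivative test at each critical point:
  f''(-8.6904) = -0.8528 < 0 → local maximum
  f''(0.6904) = 0.8528 > 0 → local minimum

Critical points: x = -sqrt(22) - 4 ≈ -8.6904 (local maximum); x = -4 + sqrt(22) ≈ 0.6904 (local minimum)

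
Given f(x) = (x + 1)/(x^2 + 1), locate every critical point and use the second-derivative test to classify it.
f'(x) = (x^2 - 2*x*(x + 1) + 1)/(x^2 + 1)^2

Solve f'(x) = 0:
  f'(x) = -(x^2 + 2*x - 1)/(x^2 + 1)^2; the denominator is positive wherever f is defined, so f'(x) = 0 ⇔ -x^2 - 2*x + 1 = 0.
  x^2 + 2*x - 1 = 0 has no rational roots; quadratic formula: x = (-2 ± √8)/2.
  ⇒ x = -sqrt(2) - 1 ≈ -2.4142, -1 + sqrt(2) ≈ 0.4142

f''(x) = 2*(4*x^2*(x + 1) - (3*x + 1)*(x^2 + 1))/(x^2 + 1)^3
Second-derivative test at each critical point:
  f''(-2.4142) = 0.0607 > 0 → local minimum
  f''(0.4142) = -2.0607 < 0 → local maximum

Critical points: x = -sqrt(2) - 1 ≈ -2.4142 (local minimum); x = -1 + sqrt(2) ≈ 0.4142 (local maximum)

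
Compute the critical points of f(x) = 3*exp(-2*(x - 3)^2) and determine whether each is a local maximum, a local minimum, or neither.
f'(x) = 12*(3 - x)*exp(-2*(x - 3)^2)

Solve f'(x) = 0:
  f'(x) = (36 - 12*x)·exp(-2*(x - 3)^2) and exp(-2*(x - 3)^2) > 0 for every x, so f'(x) = 0 ⇔ 36 - 12*x = 0.
  Factor: 36 - 12*x = -12*(x - 3) = 0.
  ⇒ x = 3

f''(x) = 12*(4*(x - 3)^2 - 1)*exp(-2*(x - 3)^2)
Second-derivative test at each critical point:
  f''(3) = -12 < 0 → local maximum

Critical points: x = 3 (local maximum)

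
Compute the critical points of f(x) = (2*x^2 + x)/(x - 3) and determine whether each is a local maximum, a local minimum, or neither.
f'(x) = (2*x^2 - 12*x - 3)/(x^2 - 6*x + 9)

Solve f'(x) = 0:
  f'(x) = (2*x^2 - 12*x - 3)/(x - 3)^2; the denominator is positive wherever f is defined, so f'(x) = 0 ⇔ 2*x^2 - 12*x - 3 = 0.
  2*x^2 - 12*x - 3 = 0 has no rational roots; quadratic formula: x = (12 ± √168)/4.
  ⇒ x = 3 - sqrt(42)/2 ≈ -0.2404, 3 + sqrt(42)/2 ≈ 6.2404

f''(x) = 42/(x^3 - 9*x^2 + 27*x - 27)
Second-derivative test at each critical point:
  f''(-0.2404) = -1.2344 < 0 → local maximum
  f''(6.2404) = 1.2344 > 0 → local minimum

Critical points: x = 3 - sqrt(42)/2 ≈ -0.2404 (local maximum); x = 3 + sqrt(42)/2 ≈ 6.2404 (local minimum)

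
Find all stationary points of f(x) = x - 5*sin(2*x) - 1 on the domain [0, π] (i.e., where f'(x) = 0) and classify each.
f'(x) = 1 - 10*cos(2*x)

Solve f'(x) = 0 on [0, π]:
  f'(x) = 0 ⇔ cos(2*x) = 1/10, i.e. 2*x = ±arccos(1/10) + 2nπ; keep the solutions lying in [0, π].
  ⇒ x = acos(1/10)/2 ≈ 0.7353, pi - acos(1/10)/2 ≈ 2.4063

f''(x) = 20*sin(2*x)
Second-derivative test at each critical point:
  f''(0.7353) = 19.8997 > 0 → local minimum
  f''(2.4063) = -19.8997 < 0 → local maximum

Critical points: x = acos(1/10)/2 ≈ 0.7353 (local minimum); x = pi - acos(1/10)/2 ≈ 2.4063 (local maximum)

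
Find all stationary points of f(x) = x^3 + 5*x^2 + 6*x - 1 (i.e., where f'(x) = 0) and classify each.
f'(x) = 3*x^2 + 10*x + 6

Solve f'(x) = 0:
  3*x^2 + 10*x + 6 = 0 has no rational roots; quadratic formula: x = (-10 ± √28)/6.
  ⇒ x = -5/3 - sqrt(7)/3 ≈ -2.5486, -5/3 + sqrt(7)/3 ≈ -0.7847

f''(x) = 6*x + 10
Second-derivative test at each critical point:
  f''(-2.5486) = -5.2915 < 0 → local maximum
  f''(-0.7847) = 5.2915 > 0 → local minimum

Critical points: x = -5/3 - sqrt(7)/3 ≈ -2.5486 (local maximum); x = -5/3 + sqrt(7)/3 ≈ -0.7847 (local minimum)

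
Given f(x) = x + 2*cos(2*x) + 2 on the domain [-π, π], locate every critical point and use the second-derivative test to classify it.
f'(x) = 1 - 4*sin(2*x)

Solve f'(x) = 0 on [-π, π]:
  f'(x) = 0 ⇔ sin(2*x) = 1/4, i.e. 2*x = arcsin(1/4) + 2nπ or 2*x = π − arcsin(1/4) + 2nπ; keep the solutions lying in [-π, π].
  ⇒ x = -pi + asin(1/4)/2 ≈ -3.0153, -pi/2 - asin(1/4)/2 ≈ -1.6971, asin(1/4)/2 ≈ 0.1263, -asin(1/4)/2 + pi/2 ≈ 1.4445

f''(x) = -8*cos(2*x)
Second-derivative test at each critical point:
  f''(-3.0153) = -7.7460 < 0 → local maximum
  f''(-1.6971) = 7.7460 > 0 → local minimum
  f''(0.1263) = -7.7460 < 0 → local maximum
  f''(1.4445) = 7.7460 > 0 → local minimum

Critical points: x = -pi + asin(1/4)/2 ≈ -3.0153 (local maximum); x = -pi/2 - asin(1/4)/2 ≈ -1.6971 (local minimum); x = asin(1/4)/2 ≈ 0.1263 (local maximum); x = -asin(1/4)/2 + pi/2 ≈ 1.4445 (local minimum)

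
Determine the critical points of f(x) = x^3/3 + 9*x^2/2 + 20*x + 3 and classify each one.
f'(x) = x^2 + 9*x + 20

Solve f'(x) = 0:
  Factor: x^2 + 9*x + 20 = (x + 4)*(x + 5) = 0.
  ⇒ x = -5, -4

f''(x) = 2*x + 9
Second-derivative test at each critical point:
  f''(-5) = -1 < 0 → local maximum
  f''(-4) = 1 > 0 → local minimum

Critical points: x = -5 (local maximum); x = -4 (local minimum)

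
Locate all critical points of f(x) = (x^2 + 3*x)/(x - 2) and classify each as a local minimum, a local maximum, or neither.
f'(x) = (x^2 - 4*x - 6)/(x^2 - 4*x + 4)

Solve f'(x) = 0:
  f'(x) = (x^2 - 4*x - 6)/(x - 2)^2; the denominator is positive wherever f is defined, so f'(x) = 0 ⇔ x^2 - 4*x - 6 = 0.
  x^2 - 4*x - 6 = 0 has no rational roots; quadratic formula: x = (4 ± √40)/2.
  ⇒ x = 2 - sqrt(10) ≈ -1.1623, 2 + sqrt(10) ≈ 5.1623

f''(x) = 20/(x^3 - 6*x^2 + 12*x - 8)
Second-derivative test at each critical point:
  f''(-1.1623) = -0.6325 < 0 → local maximum
  f''(5.1623) = 0.6325 > 0 → local minimum

Critical points: x = 2 - sqrt(10) ≈ -1.1623 (local maximum); x = 2 + sqrt(10) ≈ 5.1623 (local minimum)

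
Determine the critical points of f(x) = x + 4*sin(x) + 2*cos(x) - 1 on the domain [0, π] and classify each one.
f'(x) = -2*sin(x) + 4*cos(x) + 1

Solve f'(x) = 0 on [0, π]:
  f'(x) = 0 ⇔ -2*sin(x) + 4*cos(x) = -1. Write the left side as R·cos(x + φ) with R = √(4² + 2²) = 2*sqrt(5), cos φ = 2*sqrt(5)/5, sin φ = sqrt(5)/5; then cos(x + φ) = -sqrt(5)/10. Solve for x and keep the solutions lying in [0, π].
  ⇒ x = atan((1 + 2*sqrt(19))/(-2 + sqrt(19))) ≈ 1.3327

f''(x) = -4*sin(x) - 2*cos(x)
Second-derivative test at each critical point:
  f''(1.3327) = -4.3589 < 0 → local maximum

Critical points: x = atan((1 + 2*sqrt(19))/(-2 + sqrt(19))) ≈ 1.3327 (local maximum)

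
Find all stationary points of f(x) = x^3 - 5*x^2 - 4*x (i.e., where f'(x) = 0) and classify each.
f'(x) = 3*x^2 - 10*x - 4

Solve f'(x) = 0:
  3*x^2 - 10*x - 4 = 0 has no rational roots; quadratic formula: x = (10 ± √148)/6.
  ⇒ x = 5/3 - sqrt(37)/3 ≈ -0.3609, 5/3 + sqrt(37)/3 ≈ 3.6943

f''(x) = 6*x - 10
Second-derivative test at each critical point:
  f''(-0.3609) = -12.1655 < 0 → local maximum
  f''(3.6943) = 12.1655 > 0 → local minimum

Critical points: x = 5/3 - sqrt(37)/3 ≈ -0.3609 (local maximum); x = 5/3 + sqrt(37)/3 ≈ 3.6943 (local minimum)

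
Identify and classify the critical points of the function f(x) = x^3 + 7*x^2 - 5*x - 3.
f'(x) = 3*x^2 + 14*x - 5

Solve f'(x) = 0:
  Factor: 3*x^2 + 14*x - 5 = (x + 5)*(3*x - 1) = 0.
  ⇒ x = -5, 1/3

f''(x) = 6*x + 14
Second-derivative test at each critical point:
  f''(-5) = -16 < 0 → local maximum
  f''(1/3) = 16 > 0 → local minimum

Critical points: x = -5 (local maximum); x = 1/3 (local minimum)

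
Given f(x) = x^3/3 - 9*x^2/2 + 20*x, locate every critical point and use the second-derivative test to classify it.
f'(x) = x^2 - 9*x + 20

Solve f'(x) = 0:
  Factor: x^2 - 9*x + 20 = (x - 5)*(x - 4) = 0.
  ⇒ x = 4, 5

f''(x) = 2*x - 9
Second-derivative test at each critical point:
  f''(4) = -1 < 0 → local maximum
  f''(5) = 1 > 0 → local minimum

Critical points: x = 4 (local maximum); x = 5 (local minimum)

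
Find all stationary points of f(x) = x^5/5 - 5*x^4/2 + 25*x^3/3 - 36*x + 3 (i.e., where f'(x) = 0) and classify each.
f'(x) = x^4 - 10*x^3 + 25*x^2 - 36

Solve f'(x) = 0:
  Factor: x^4 - 10*x^3 + 25*x^2 - 36 = (x - 6)*(x - 3)*(x - 2)*(x + 1) = 0.
  ⇒ x = -1, 2, 3, 6

f''(x) = 2*x*(2*x^2 - 15*x + 25)
Second-derivative test at each critical point:
  f''(-1) = -84 < 0 → local maximum
  f''(2) = 12 > 0 → local minimum
  f''(3) = -12 < 0 → local maximum
  f''(6) = 84 > 0 → local minimum

Critical points: x = -1 (local maximum); x = 2 (local minimum); x = 3 (local maximum); x = 6 (local minimum)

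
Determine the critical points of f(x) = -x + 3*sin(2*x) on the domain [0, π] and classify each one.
f'(x) = 6*cos(2*x) - 1

Solve f'(x) = 0 on [0, π]:
  f'(x) = 0 ⇔ cos(2*x) = 1/6, i.e. 2*x = ±arccos(1/6) + 2nπ; keep the solutions lying in [0, π].
  ⇒ x = acos(1/6)/2 ≈ 0.7017, pi - acos(1/6)/2 ≈ 2.4399

f''(x) = -12*sin(2*x)
Second-derivative test at each critical point:
  f''(0.7017) = -11.8322 < 0 → local maximum
  f''(2.4399) = 11.8322 > 0 → local minimum

Critical points: x = acos(1/6)/2 ≈ 0.7017 (local maximum); x = pi - acos(1/6)/2 ≈ 2.4399 (local minimum)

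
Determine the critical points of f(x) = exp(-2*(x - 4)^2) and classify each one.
f'(x) = 4*(4 - x)*exp(-2*(x - 4)^2)

Solve f'(x) = 0:
  f'(x) = (16 - 4*x)·exp(-2*(x - 4)^2) and exp(-2*(x - 4)^2) > 0 for every x, so f'(x) = 0 ⇔ 16 - 4*x = 0.
  Factor: 16 - 4*x = -4*(x - 4) = 0.
  ⇒ x = 4

f''(x) = 4*(4*(x - 4)^2 - 1)*exp(-2*(x - 4)^2)
Second-derivative test at each critical point:
  f''(4) = -4 < 0 → local maximum

Critical points: x = 4 (local maximum)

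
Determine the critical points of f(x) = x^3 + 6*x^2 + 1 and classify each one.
f'(x) = 3*x*(x + 4)

Solve f'(x) = 0:
  Factor: 3*x^2 + 12*x = 3*x*(x + 4) = 0.
  ⇒ x = -4, 0

f''(x) = 6*x + 12
Second-derivative test at each critical point:
  f''(-4) = -12 < 0 → local maximum
  f''(0) = 12 > 0 → local minimum

Critical points: x = -4 (local maximum); x = 0 (local minimum)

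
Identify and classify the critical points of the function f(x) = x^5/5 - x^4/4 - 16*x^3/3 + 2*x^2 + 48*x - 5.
f'(x) = x^4 - x^3 - 16*x^2 + 4*x + 48

Solve f'(x) = 0:
  Factor: x^4 - x^3 - 16*x^2 + 4*x + 48 = (x - 4)*(x - 2)*(x + 2)*(x + 3) = 0.
  ⇒ x = -3, -2, 2, 4

f''(x) = 4*x^3 - 3*x^2 - 32*x + 4
Second-derivative test at each critical point:
  f''(-3) = -35 < 0 → local maximum
  f''(-2) = 24 > 0 → local minimum
  f''(2) = -40 < 0 → local maximum
  f''(4) = 84 > 0 → local minimum

Critical points: x = -3 (local maximum); x = -2 (local minimum); x = 2 (local maximum); x = 4 (local minimum)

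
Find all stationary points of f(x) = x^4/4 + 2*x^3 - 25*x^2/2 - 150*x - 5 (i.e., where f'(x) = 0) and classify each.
f'(x) = x^3 + 6*x^2 - 25*x - 150

Solve f'(x) = 0:
  Factor: x^3 + 6*x^2 - 25*x - 150 = (x - 5)*(x + 5)*(x + 6) = 0.
  ⇒ x = -6, -5, 5

f''(x) = 3*x^2 + 12*x - 25
Second-derivative test at each critical point:
  f''(-6) = 11 > 0 → local minimum
  f''(-5) = -10 < 0 → local maximum
  f''(5) = 110 > 0 → local minimum

Critical points: x = -6 (local minimum); x = -5 (local maximum); x = 5 (local minimum)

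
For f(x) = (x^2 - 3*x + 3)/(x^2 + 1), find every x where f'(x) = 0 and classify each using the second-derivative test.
f'(x) = (3*x^2 - 4*x - 3)/(x^4 + 2*x^2 + 1)

Solve f'(x) = 0:
  f'(x) = (3*x^2 - 4*x - 3)/(x^2 + 1)^2; the denominator is positive wherever f is defined, so f'(x) = 0 ⇔ 3*x^2 - 4*x - 3 = 0.
  3*x^2 - 4*x - 3 = 0 has no rational roots; quadratic formula: x = (4 ± √52)/6.
  ⇒ x = 2/3 - sqrt(13)/3 ≈ -0.5352, 2/3 + sqrt(13)/3 ≈ 1.8685

f''(x) = 2*(-3*x^3 + 6*x^2 + 9*x - 2)/(x^6 + 3*x^4 + 3*x^2 + 1)
Second-derivative test at each critical point:
  f''(-0.5352) = -4.3575 < 0 → local maximum
  f''(1.8685) = 0.3575 > 0 → local minimum

Critical points: x = 2/3 - sqrt(13)/3 ≈ -0.5352 (local maximum); x = 2/3 + sqrt(13)/3 ≈ 1.8685 (local minimum)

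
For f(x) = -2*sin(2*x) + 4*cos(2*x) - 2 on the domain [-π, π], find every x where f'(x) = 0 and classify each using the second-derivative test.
f'(x) = -8*sin(2*x) - 4*cos(2*x)

Solve f'(x) = 0 on [-π, π]:
  f'(x) = 0 ⇔ -2*cos(2*x) = 4*sin(2*x) ⇔ tan(2*x) = -1/2, i.e. 2*x = arctan(-1/2) + nπ; keep the solutions lying in [-π, π].
  ⇒ x = -pi/2 - atan(1/2)/2 ≈ -1.8026, -atan(1/2)/2 ≈ -0.2318, -atan(1/2)/2 + pi/2 ≈ 1.3390, pi - atan(1/2)/2 ≈ 2.9098

f''(x) = 8*sin(2*x) - 16*cos(2*x)
Second-derivative test at each critical point:
  f''(-1.8026) = 17.8885 > 0 → local minimum
  f''(-0.2318) = -17.8885 < 0 → local maximum
  f''(1.3390) = 17.8885 > 0 → local minimum
  f''(2.9098) = -17.8885 < 0 → local maximum

Critical points: x = -pi/2 - atan(1/2)/2 ≈ -1.8026 (local minimum); x = -atan(1/2)/2 ≈ -0.2318 (local maximum); x = -atan(1/2)/2 + pi/2 ≈ 1.3390 (local minimum); x = pi - atan(1/2)/2 ≈ 2.9098 (local maximum)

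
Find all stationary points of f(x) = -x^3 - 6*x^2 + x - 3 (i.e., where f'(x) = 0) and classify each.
f'(x) = -3*x^2 - 12*x + 1

Solve f'(x) = 0:
  3*x^2 + 12*x - 1 = 0 has no rational roots; quadratic formula: x = (-12 ± √156)/6.
  ⇒ x = -sqrt(39)/3 - 2 ≈ -4.0817, -2 + sqrt(39)/3 ≈ 0.0817

f''(x) = -6*x - 12
Second-derivative test at each critical point:
  f''(-4.0817) = 12.4900 > 0 → local minimum
  f''(0.0817) = -12.4900 < 0 → local maximum

Critical points: x = -sqrt(39)/3 - 2 ≈ -4.0817 (local minimum); x = -2 + sqrt(39)/3 ≈ 0.0817 (local maximum)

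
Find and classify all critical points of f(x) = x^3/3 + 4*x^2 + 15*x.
f'(x) = x^2 + 8*x + 15

Solve f'(x) = 0:
  Factor: x^2 + 8*x + 15 = (x + 3)*(x + 5) = 0.
  ⇒ x = -5, -3

f''(x) = 2*x + 8
Second-derivative test at each critical point:
  f''(-5) = -2 < 0 → local maximum
  f''(-3) = 2 > 0 → local minimum

Critical points: x = -5 (local maximum); x = -3 (local minimum)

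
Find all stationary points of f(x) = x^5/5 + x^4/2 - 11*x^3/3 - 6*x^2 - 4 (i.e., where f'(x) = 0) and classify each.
f'(x) = x*(x^3 + 2*x^2 - 11*x - 12)

Solve f'(x) = 0:
  Factor: x^4 + 2*x^3 - 11*x^2 - 12*x = x*(x - 3)*(x + 1)*(x + 4) = 0.
  ⇒ x = -4, -1, 0, 3

f''(x) = 4*x^3 + 6*x^2 - 22*x - 12
Second-derivative test at each critical point:
  f''(-4) = -84 < 0 → local maximum
  f''(-1) = 12 > 0 → local minimum
  f''(0) = -12 < 0 → local maximum
  f''(3) = 84 > 0 → local minimum

Critical points: x = -4 (local maximum); x = -1 (local minimum); x = 0 (local maximum); x = 3 (local minimum)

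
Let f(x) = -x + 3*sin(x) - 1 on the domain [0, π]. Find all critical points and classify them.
f'(x) = 3*cos(x) - 1

Solve f'(x) = 0 on [0, π]:
  f'(x) = 0 ⇔ cos(x) = 1/3, i.e. x = ±arccos(1/3) + 2nπ; keep the solutions lying in [0, π].
  ⇒ x = acos(1/3) ≈ 1.2310

f''(x) = -3*sin(x)
Second-derivative test at each critical point:
  f''(1.2310) = -2.8284 < 0 → local maximum

Critical points: x = acos(1/3) ≈ 1.2310 (local maximum)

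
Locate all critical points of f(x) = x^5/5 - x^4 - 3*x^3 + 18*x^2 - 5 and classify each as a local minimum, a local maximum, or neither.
f'(x) = x*(x^3 - 4*x^2 - 9*x + 36)

Solve f'(x) = 0:
  Factor: x^4 - 4*x^3 - 9*x^2 + 36*x = x*(x - 4)*(x - 3)*(x + 3) = 0.
  ⇒ x = -3, 0, 3, 4

f''(x) = 4*x^3 - 12*x^2 - 18*x + 36
Second-derivative test at each critical point:
  f''(-3) = -126 < 0 → local maximum
  f''(0) = 36 > 0 → local minimum
  f''(3) = -18 < 0 → local maximum
  f''(4) = 28 > 0 → local minimum

Critical points: x = -3 (local maximum); x = 0 (local minimum); x = 3 (local maximum); x = 4 (local minimum)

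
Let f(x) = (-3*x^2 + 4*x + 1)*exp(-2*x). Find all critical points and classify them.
f'(x) = 2*(3*x^2 - 7*x + 1)*exp(-2*x)

Solve f'(x) = 0:
  f'(x) = (6*x^2 - 14*x + 2)·exp(-2*x) and exp(-2*x) > 0 for every x, so f'(x) = 0 ⇔ 6*x^2 - 14*x + 2 = 0.
  Factor: 6*x^2 - 14*x + 2 = 2*(3*x^2 - 7*x + 1); 3*x^2 - 7*x + 1 = 0 has no rational roots; quadratic formula: x = (7 ± √37)/6.
  ⇒ x = 7/6 - sqrt(37)/6 ≈ 0.1529, sqrt(37)/6 + 7/6 ≈ 2.1805

f''(x) = 2*(-6*x^2 + 20*x - 9)*exp(-2*x)
Second-derivative test at each critical point:
  f''(0.1529) = -8.9608 < 0 → local maximum
  f''(2.1805) = 0.1553 > 0 → local minimum

Critical points: x = 7/6 - sqrt(37)/6 ≈ 0.1529 (local maximum); x = sqrt(37)/6 + 7/6 ≈ 2.1805 (local minimum)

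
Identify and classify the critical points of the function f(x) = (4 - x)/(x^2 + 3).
f'(x) = (-x^2 + 2*x*(x - 4) - 3)/(x^2 + 3)^2

Solve f'(x) = 0:
  f'(x) = (x^2 - 8*x - 3)/(x^2 + 3)^2; the denominator is positive wherever f is defined, so f'(x) = 0 ⇔ x^2 - 8*x - 3 = 0.
  x^2 - 8*x - 3 = 0 has no rational roots; quadratic formula: x = (8 ± √76)/2.
  ⇒ x = 4 - sqrt(19) ≈ -0.3589, 4 + sqrt(19) ≈ 8.3589

f''(x) = 2*(4*x^2*(4 - x) + (3*x - 4)*(x^2 + 3))/(x^2 + 3)^3
Second-derivative test at each critical point:
  f''(-0.3589) = -0.8905 < 0 → local maximum
  f''(8.3589) = 0.0016 > 0 → local minimum

Critical points: x = 4 - sqrt(19) ≈ -0.3589 (local maximum); x = 4 + sqrt(19) ≈ 8.3589 (local minimum)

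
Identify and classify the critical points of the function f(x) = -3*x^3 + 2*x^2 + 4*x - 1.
f'(x) = -9*x^2 + 4*x + 4

Solve f'(x) = 0:
  9*x^2 - 4*x - 4 = 0 has no rational roots; quadratic formula: x = (4 ± √160)/18.
  ⇒ x = 2/9 - 2*sqrt(10)/9 ≈ -0.4805, 2/9 + 2*sqrt(10)/9 ≈ 0.9250

f''(x) = 4 - 18*x
Second-derivative test at each critical point:
  f''(-0.4805) = 12.6491 > 0 → local minimum
  f''(0.9250) = -12.6491 < 0 → local maximum

Critical points: x = 2/9 - 2*sqrt(10)/9 ≈ -0.4805 (local minimum); x = 2/9 + 2*sqrt(10)/9 ≈ 0.9250 (local maximum)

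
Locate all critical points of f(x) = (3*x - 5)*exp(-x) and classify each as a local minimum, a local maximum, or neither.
f'(x) = (8 - 3*x)*exp(-x)

Solve f'(x) = 0:
  f'(x) = (8 - 3*x)·exp(-x) and exp(-x) > 0 for every x, so f'(x) = 0 ⇔ 8 - 3*x = 0.
  8 - 3*x = 0.
  ⇒ x = 8/3

f''(x) = (3*x - 11)*exp(-x)
Second-derivative test at each critical point:
  f''(8/3) = -0.2085 < 0 → local maximum

Critical points: x = 8/3 (local maximum)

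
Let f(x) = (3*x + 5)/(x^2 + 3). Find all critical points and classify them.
f'(x) = (-3*x^2 - 10*x + 9)/(x^4 + 6*x^2 + 9)

Solve f'(x) = 0:
  f'(x) = -(3*x^2 + 10*x - 9)/(x^2 + 3)^2; the denominator is positive wherever f is defined, so f'(x) = 0 ⇔ -3*x^2 - 10*x + 9 = 0.
  3*x^2 + 10*x - 9 = 0 has no rational roots; quadratic formula: x = (-10 ± √208)/6.
  ⇒ x = -2*sqrt(13)/3 - 5/3 ≈ -4.0704, -5/3 + 2*sqrt(13)/3 ≈ 0.7370

f''(x) = 2*(4*x^2*(3*x + 5) - (9*x + 5)*(x^2 + 3))/(x^2 + 3)^3
Second-derivative test at each critical point:
  f''(-4.0704) = 0.0377 > 0 → local minimum
  f''(0.7370) = -1.1488 < 0 → local maximum

Critical points: x = -2*sqrt(13)/3 - 5/3 ≈ -4.0704 (local minimum); x = -5/3 + 2*sqrt(13)/3 ≈ 0.7370 (local maximum)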